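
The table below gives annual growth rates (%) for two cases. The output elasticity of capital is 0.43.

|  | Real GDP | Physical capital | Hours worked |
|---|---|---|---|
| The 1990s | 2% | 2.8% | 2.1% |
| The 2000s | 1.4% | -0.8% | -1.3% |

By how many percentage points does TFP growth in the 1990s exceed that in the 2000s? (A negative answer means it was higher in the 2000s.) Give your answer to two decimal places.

Labor's share = 1 − 0.43 = 0.57.
The 1990s: TFP = 2 − 1.204 − 1.197 = -0.401%.
The 2000s: TFP = 1.4 + 0.344 + 0.741 = 2.485%.
Difference = -0.401 − (2.485) = -2.886 pp.

-2.89 percentage points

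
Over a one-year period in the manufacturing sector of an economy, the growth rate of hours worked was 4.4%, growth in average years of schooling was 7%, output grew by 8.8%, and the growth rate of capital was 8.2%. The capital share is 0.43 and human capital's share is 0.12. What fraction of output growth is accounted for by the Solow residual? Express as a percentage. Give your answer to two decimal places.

Labor's share = 1 − 0.43 − 0.12 = 0.45.
Capital: 0.43 × 8.2 = 3.526 pp.
Average years of schooling: 0.12 × 7 = 0.84 pp.
Hours worked: 0.45 × 4.4 = 1.98 pp.
TFP growth = 8.8 − 6.346 = 2.454%.
TFP share of growth = 2.454 / 8.8 × 100 = 27.8864%.

27.89%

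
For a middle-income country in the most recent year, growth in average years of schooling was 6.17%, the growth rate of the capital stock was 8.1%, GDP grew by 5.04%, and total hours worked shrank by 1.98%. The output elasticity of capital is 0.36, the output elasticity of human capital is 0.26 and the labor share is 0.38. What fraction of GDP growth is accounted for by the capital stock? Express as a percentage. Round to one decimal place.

The capital stock accounted for 57.9% of growth.

The capital stock contributed 0.36 × 8.1 = 2.916 pp.
Share of growth = 2.916 / 5.04 × 100 = 57.857%.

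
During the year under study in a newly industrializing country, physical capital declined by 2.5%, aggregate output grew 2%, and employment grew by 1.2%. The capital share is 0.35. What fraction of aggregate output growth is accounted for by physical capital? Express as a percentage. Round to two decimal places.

Physical capital contributed 0.35 × (-2.5) = -0.875 pp.
Share of growth = -0.875 / 2 × 100 = -43.75%.

Physical capital accounted for -43.75% of growth.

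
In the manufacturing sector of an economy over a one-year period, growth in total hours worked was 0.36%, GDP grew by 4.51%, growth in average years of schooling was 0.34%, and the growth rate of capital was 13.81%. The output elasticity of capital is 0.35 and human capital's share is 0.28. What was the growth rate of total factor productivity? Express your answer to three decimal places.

Labor's share = 1 − 0.35 − 0.28 = 0.37.
Capital: 0.35 × 13.81 = 4.8335 pp.
Average years of schooling: 0.28 × 0.34 = 0.0952 pp.
Total hours worked: 0.37 × 0.36 = 0.1332 pp.
TFP growth = 4.51 − 5.0619 = -0.5519%.

-0.552%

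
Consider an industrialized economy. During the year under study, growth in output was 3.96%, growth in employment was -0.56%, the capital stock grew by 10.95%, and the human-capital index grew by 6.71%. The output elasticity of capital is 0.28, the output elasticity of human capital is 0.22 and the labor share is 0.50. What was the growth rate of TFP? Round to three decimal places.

-0.302%

Labor's share = 1 − 0.28 − 0.22 = 0.5.
The capital stock: 0.28 × 10.95 = 3.066 pp.
The human-capital index: 0.22 × 6.71 = 1.4762 pp.
Employment: 0.5 × (-0.56) = -0.28 pp.
TFP growth = 3.96 − 4.2622 = -0.3022%.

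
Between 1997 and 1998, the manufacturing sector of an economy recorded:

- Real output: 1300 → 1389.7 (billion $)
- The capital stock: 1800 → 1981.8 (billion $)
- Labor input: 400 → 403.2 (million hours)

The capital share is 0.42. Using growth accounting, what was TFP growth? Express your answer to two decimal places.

TFP grew 2.19%.

Real output growth = (1389.7 − 1300) / 1300 = 6.9%.
The capital stock growth = (1981.8 − 1800) / 1800 = 10.1%.
Labor input growth = (403.2 − 400) / 400 = 0.8%.
Labor's share = 1 − 0.42 = 0.58.
The capital stock: 0.42 × 10.1 = 4.242 pp.
Labor input: 0.58 × 0.8 = 0.464 pp.
TFP growth = 6.9 − 4.706 = 2.194%.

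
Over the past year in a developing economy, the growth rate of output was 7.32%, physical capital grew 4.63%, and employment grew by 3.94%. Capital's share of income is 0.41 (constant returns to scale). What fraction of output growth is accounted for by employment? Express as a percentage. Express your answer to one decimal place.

Labor's share = 1 − 0.41 = 0.59.
Employment contributed 0.59 × 3.94 = 2.3246 pp.
Share of growth = 2.3246 / 7.32 × 100 = 31.757%.

Employment accounted for 31.8% of growth.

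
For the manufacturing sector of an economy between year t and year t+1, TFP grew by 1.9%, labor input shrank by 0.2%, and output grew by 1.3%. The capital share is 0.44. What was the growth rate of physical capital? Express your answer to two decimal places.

Labor's share = 1 − 0.44 = 0.56.
gY = gA + 0.56×(-0.2) + 0.44×g.
0.44×g = 1.3 − 1.9 + 0.112 = -0.488.
g = -0.488 / 0.44 = -1.1091%.

-1.11%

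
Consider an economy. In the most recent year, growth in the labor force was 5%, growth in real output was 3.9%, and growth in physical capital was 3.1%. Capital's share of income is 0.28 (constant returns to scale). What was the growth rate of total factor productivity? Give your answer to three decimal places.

Labor's share = 1 − 0.28 = 0.72.
Physical capital: 0.28 × 3.1 = 0.868 pp.
The labor force: 0.72 × 5 = 3.6 pp.
TFP growth = 3.9 − 4.468 = -0.568%.

-0.568%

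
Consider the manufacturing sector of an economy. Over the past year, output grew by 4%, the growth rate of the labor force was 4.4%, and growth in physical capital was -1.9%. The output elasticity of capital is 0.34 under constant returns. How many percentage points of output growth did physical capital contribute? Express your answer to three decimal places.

-0.646

Contribution = share × growth = 0.34 × (-1.9) = -0.646 pp.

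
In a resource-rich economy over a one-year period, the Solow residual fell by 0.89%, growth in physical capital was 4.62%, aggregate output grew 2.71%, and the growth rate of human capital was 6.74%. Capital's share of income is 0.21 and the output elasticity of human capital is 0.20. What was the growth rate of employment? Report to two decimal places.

Labor's share = 1 − 0.21 − 0.2 = 0.59.
gY = gA + 0.21×4.62 + 0.2×6.74 + 0.59×g.
0.59×g = 2.71 + 0.89 − 2.3182 = 1.2818.
g = 1.2818 / 0.59 = 2.1725%.

Employment grew 2.17%.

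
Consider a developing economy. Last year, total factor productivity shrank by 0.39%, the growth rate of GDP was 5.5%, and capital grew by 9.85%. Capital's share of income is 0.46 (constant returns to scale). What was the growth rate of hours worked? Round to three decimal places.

Labor's share = 1 − 0.46 = 0.54.
gY = gA + 0.46×9.85 + 0.54×g.
0.54×g = 5.5 + 0.39 − 4.531 = 1.359.
g = 1.359 / 0.54 = 2.51667%.

Hours worked growth was 2.517%.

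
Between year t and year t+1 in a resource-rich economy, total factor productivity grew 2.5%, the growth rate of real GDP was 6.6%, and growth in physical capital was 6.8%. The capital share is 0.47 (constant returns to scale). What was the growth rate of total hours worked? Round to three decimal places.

1.706%

Labor's share = 1 − 0.47 = 0.53.
gY = gA + 0.47×6.8 + 0.53×g.
0.53×g = 6.6 − 2.5 − 3.196 = 0.904.
g = 0.904 / 0.53 = 1.70566%.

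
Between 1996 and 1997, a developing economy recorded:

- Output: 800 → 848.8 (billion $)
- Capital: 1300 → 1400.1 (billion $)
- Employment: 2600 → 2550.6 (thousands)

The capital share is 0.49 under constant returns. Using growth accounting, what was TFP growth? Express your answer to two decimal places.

TFP growth was 3.30%.

Output growth = (848.8 − 800) / 800 = 6.1%.
Capital growth = (1400.1 − 1300) / 1300 = 7.7%.
Employment growth = (2550.6 − 2600) / 2600 = -1.9%.
Labor's share = 1 − 0.49 = 0.51.
Capital: 0.49 × 7.7 = 3.773 pp.
Employment: 0.51 × (-1.9) = -0.969 pp.
TFP growth = 6.1 − 2.804 = 3.296%.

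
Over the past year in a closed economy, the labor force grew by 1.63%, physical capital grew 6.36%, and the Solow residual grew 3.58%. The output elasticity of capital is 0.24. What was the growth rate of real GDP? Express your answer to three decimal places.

Labor's share = 1 − 0.24 = 0.76.
Physical capital: 0.24 × 6.36 = 1.5264 pp.
The labor force: 0.76 × 1.63 = 1.2388 pp.
Output growth = 3.58 + 2.7652 = 6.3452%.

Real GDP growth was 6.345%.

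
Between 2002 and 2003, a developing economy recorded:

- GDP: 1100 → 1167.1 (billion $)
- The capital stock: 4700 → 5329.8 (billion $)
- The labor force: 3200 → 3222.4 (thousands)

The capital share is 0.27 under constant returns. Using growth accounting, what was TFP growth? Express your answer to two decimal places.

1.97%

GDP growth = (1167.1 − 1100) / 1100 = 6.1%.
The capital stock growth = (5329.8 − 4700) / 4700 = 13.4%.
The labor force growth = (3222.4 − 3200) / 3200 = 0.7%.
Labor's share = 1 − 0.27 = 0.73.
The capital stock: 0.27 × 13.4 = 3.618 pp.
The labor force: 0.73 × 0.7 = 0.511 pp.
TFP growth = 6.1 − 4.129 = 1.971%.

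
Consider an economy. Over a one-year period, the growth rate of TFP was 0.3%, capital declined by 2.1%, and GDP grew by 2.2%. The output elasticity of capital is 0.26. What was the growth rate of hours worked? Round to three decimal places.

Labor's share = 1 − 0.26 = 0.74.
gY = gA + 0.26×(-2.1) + 0.74×g.
0.74×g = 2.2 − 0.3 + 0.546 = 2.446.
g = 2.446 / 0.74 = 3.30541%.

Hours worked growth was 3.305%.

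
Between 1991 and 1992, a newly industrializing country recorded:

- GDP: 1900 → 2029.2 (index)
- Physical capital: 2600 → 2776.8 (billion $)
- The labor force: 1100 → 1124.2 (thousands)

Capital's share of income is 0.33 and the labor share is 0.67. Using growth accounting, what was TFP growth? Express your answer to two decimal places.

TFP grew 3.08%.

GDP growth = (2029.2 − 1900) / 1900 = 6.8%.
Physical capital growth = (2776.8 − 2600) / 2600 = 6.8%.
The labor force growth = (1124.2 − 1100) / 1100 = 2.2%.
Labor's share = 1 − 0.33 = 0.67.
Physical capital: 0.33 × 6.8 = 2.244 pp.
The labor force: 0.67 × 2.2 = 1.474 pp.
TFP growth = 6.8 − 3.718 = 3.082%.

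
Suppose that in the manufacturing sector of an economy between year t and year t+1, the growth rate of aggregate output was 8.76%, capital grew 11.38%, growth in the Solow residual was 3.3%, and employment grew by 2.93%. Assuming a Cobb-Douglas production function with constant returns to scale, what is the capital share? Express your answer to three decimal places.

gY = gA + α·gK + (1−α)·gL, so gY − gA − gL = α(gK − gL).
8.76 − 3.3 − 2.93 = α × (11.38 − 2.93).
2.53 = 8.45 α, so α = 0.29941.

α = 0.299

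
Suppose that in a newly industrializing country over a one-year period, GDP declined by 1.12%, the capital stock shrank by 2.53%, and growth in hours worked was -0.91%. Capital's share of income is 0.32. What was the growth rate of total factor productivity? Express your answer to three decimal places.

Total factor productivity grew 0.308%.

Labor's share = 1 − 0.32 = 0.68.
The capital stock: 0.32 × (-2.53) = -0.8096 pp.
Hours worked: 0.68 × (-0.91) = -0.6188 pp.
TFP growth = -1.12 + 1.4284 = 0.3084%.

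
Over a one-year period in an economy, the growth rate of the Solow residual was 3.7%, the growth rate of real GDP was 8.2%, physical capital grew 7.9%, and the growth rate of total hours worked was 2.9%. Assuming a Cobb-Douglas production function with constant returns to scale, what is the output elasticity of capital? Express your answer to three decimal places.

0.320

gY = gA + α·gK + (1−α)·gL, so gY − gA − gL = α(gK − gL).
8.2 − 3.7 − 2.9 = α × (7.9 − 2.9).
1.6 = 5 α, so α = 0.32.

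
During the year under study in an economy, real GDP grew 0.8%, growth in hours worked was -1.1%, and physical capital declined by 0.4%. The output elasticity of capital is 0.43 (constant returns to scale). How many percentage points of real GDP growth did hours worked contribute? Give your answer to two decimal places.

Labor's share = 1 − 0.43 = 0.57.
Contribution = share × growth = 0.57 × (-1.1) = -0.627 pp.

-0.63 pp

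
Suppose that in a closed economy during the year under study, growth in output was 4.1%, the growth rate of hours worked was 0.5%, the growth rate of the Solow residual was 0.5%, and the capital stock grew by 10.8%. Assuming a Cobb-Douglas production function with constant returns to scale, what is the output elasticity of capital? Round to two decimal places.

0.30

gY = gA + α·gK + (1−α)·gL, so gY − gA − gL = α(gK − gL).
4.1 − 0.5 − 0.5 = α × (10.8 − 0.5).
3.1 = 10.3 α, so α = 0.301.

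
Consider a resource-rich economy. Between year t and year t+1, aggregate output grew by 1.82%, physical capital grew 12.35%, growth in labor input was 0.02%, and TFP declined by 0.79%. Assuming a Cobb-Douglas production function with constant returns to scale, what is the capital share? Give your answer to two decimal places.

0.21

gY = gA + α·gK + (1−α)·gL, so gY − gA − gL = α(gK − gL).
1.82 + 0.79 − 0.02 = α × (12.35 − 0.02).
2.59 = 12.33 α, so α = 0.2101.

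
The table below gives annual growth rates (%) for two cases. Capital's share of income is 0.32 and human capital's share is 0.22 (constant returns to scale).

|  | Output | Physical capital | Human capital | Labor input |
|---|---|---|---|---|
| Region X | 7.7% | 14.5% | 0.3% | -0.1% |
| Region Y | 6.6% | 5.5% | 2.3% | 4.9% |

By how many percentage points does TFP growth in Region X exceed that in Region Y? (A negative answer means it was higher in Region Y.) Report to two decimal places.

Labor's share = 1 − 0.32 − 0.22 = 0.46.
Region X: TFP = 7.7 − 4.64 − 0.066 + 0.046 = 3.04%.
Region Y: TFP = 6.6 − 1.76 − 0.506 − 2.254 = 2.08%.
Difference = 3.04 − (2.08) = 0.96 pp.

0.96 percentage points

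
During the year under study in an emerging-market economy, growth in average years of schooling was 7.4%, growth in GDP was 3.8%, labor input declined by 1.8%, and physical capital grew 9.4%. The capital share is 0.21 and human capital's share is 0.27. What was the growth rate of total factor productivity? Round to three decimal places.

0.764%

Labor's share = 1 − 0.21 − 0.27 = 0.52.
Physical capital: 0.21 × 9.4 = 1.974 pp.
Average years of schooling: 0.27 × 7.4 = 1.998 pp.
Labor input: 0.52 × (-1.8) = -0.936 pp.
TFP growth = 3.8 − 3.036 = 0.764%.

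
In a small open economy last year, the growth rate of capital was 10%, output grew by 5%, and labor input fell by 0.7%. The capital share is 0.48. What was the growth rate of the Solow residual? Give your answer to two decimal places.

Labor's share = 1 − 0.48 = 0.52.
Capital: 0.48 × 10 = 4.8 pp.
Labor input: 0.52 × (-0.7) = -0.364 pp.
TFP growth = 5 − 4.436 = 0.564%.

The Solow residual grew 0.56%.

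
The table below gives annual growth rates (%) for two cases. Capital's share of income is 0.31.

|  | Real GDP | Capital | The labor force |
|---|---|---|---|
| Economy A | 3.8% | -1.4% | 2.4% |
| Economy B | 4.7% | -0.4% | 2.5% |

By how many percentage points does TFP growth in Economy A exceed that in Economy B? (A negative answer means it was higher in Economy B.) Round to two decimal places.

-0.52 percentage points

Labor's share = 1 − 0.31 = 0.69.
Economy A: TFP = 3.8 + 0.434 − 1.656 = 2.578%.
Economy B: TFP = 4.7 + 0.124 − 1.725 = 3.099%.
Difference = 2.578 − (3.099) = -0.521 pp.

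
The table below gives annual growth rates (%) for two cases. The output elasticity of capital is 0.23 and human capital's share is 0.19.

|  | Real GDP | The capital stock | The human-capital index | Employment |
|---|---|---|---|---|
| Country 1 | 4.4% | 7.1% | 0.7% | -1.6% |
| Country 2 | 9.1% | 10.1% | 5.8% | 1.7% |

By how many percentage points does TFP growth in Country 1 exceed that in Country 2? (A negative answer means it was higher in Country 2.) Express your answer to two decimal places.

Labor's share = 1 − 0.23 − 0.19 = 0.58.
Country 1: TFP = 4.4 − 1.633 − 0.133 + 0.928 = 3.562%.
Country 2: TFP = 9.1 − 2.323 − 1.102 − 0.986 = 4.689%.
Difference = 3.562 − (4.689) = -1.127 pp.

-1.13 percentage points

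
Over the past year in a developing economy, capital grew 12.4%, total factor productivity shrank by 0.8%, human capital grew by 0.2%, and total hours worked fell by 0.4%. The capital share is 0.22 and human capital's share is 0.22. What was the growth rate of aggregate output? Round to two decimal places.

Aggregate output growth was 1.75%.

Labor's share = 1 − 0.22 − 0.22 = 0.56.
Capital: 0.22 × 12.4 = 2.728 pp.
Human capital: 0.22 × 0.2 = 0.044 pp.
Total hours worked: 0.56 × (-0.4) = -0.224 pp.
Output growth = -0.8 + 2.548 = 1.748%.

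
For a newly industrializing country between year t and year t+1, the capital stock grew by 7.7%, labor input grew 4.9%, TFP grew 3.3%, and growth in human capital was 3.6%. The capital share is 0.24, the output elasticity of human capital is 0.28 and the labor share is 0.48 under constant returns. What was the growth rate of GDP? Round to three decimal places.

8.508%

Labor's share = 1 − 0.24 − 0.28 = 0.48.
The capital stock: 0.24 × 7.7 = 1.848 pp.
Human capital: 0.28 × 3.6 = 1.008 pp.
Labor input: 0.48 × 4.9 = 2.352 pp.
Output growth = 3.3 + 5.208 = 8.508%.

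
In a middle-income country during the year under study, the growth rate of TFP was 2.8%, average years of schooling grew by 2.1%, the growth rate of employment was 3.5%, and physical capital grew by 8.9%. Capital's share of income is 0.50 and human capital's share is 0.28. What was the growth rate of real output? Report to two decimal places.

Real output growth was 8.61%.

Labor's share = 1 − 0.5 − 0.28 = 0.22.
Physical capital: 0.5 × 8.9 = 4.45 pp.
Average years of schooling: 0.28 × 2.1 = 0.588 pp.
Employment: 0.22 × 3.5 = 0.77 pp.
Output growth = 2.8 + 5.808 = 8.608%.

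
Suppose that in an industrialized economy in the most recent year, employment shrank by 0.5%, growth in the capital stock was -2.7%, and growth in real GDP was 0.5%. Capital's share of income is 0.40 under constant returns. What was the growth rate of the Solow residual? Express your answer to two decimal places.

Labor's share = 1 − 0.4 = 0.6.
The capital stock: 0.4 × (-2.7) = -1.08 pp.
Employment: 0.6 × (-0.5) = -0.3 pp.
TFP growth = 0.5 + 1.38 = 1.88%.

1.88%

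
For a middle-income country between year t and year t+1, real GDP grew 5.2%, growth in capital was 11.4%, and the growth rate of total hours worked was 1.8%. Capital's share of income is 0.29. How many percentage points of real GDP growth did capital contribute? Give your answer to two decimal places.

Contribution = share × growth = 0.29 × 11.4 = 3.306 pp.

3.31 pp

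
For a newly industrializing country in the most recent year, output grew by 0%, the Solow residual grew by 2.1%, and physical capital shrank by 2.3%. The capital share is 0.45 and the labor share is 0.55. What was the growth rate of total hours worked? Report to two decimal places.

Labor's share = 1 − 0.45 = 0.55.
gY = gA + 0.45×(-2.3) + 0.55×g.
0.55×g = 0 − 2.1 + 1.035 = -1.065.
g = -1.065 / 0.55 = -1.9364%.

-1.94%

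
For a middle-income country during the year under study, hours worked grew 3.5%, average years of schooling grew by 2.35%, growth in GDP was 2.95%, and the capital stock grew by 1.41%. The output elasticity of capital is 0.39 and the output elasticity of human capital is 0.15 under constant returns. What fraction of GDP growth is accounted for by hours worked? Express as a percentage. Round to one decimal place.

Hours worked accounted for 54.6% of growth.

Labor's share = 1 − 0.39 − 0.15 = 0.46.
Hours worked contributed 0.46 × 3.5 = 1.61 pp.
Share of growth = 1.61 / 2.95 × 100 = 54.576%.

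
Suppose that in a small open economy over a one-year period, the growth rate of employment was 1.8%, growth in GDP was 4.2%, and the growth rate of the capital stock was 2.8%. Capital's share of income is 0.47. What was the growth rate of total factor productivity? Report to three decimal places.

Total factor productivity growth was 1.930%.

Labor's share = 1 − 0.47 = 0.53.
The capital stock: 0.47 × 2.8 = 1.316 pp.
Employment: 0.53 × 1.8 = 0.954 pp.
TFP growth = 4.2 − 2.27 = 1.93%.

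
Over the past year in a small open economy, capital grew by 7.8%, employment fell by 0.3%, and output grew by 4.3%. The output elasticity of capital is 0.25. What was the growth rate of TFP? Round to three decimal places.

Labor's share = 1 − 0.25 = 0.75.
Capital: 0.25 × 7.8 = 1.95 pp.
Employment: 0.75 × (-0.3) = -0.225 pp.
TFP growth = 4.3 − 1.725 = 2.575%.

2.575%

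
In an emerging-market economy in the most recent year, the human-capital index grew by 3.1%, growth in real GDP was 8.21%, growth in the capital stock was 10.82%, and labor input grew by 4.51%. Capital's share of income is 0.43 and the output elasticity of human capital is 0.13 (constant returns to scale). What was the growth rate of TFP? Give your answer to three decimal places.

Labor's share = 1 − 0.43 − 0.13 = 0.44.
The capital stock: 0.43 × 10.82 = 4.6526 pp.
The human-capital index: 0.13 × 3.1 = 0.403 pp.
Labor input: 0.44 × 4.51 = 1.9844 pp.
TFP growth = 8.21 − 7.04 = 1.17%.

1.170%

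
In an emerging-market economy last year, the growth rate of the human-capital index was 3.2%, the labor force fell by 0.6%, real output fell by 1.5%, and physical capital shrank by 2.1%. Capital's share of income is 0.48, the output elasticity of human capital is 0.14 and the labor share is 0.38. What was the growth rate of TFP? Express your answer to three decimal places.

Labor's share = 1 − 0.48 − 0.14 = 0.38.
Physical capital: 0.48 × (-2.1) = -1.008 pp.
The human-capital index: 0.14 × 3.2 = 0.448 pp.
The labor force: 0.38 × (-0.6) = -0.228 pp.
TFP growth = -1.5 + 0.788 = -0.712%.

-0.712%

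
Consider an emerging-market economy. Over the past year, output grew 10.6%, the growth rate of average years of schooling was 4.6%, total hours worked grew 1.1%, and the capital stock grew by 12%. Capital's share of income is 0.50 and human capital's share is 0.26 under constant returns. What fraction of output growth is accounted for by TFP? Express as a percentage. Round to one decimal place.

29.6%

Labor's share = 1 − 0.5 − 0.26 = 0.24.
The capital stock: 0.5 × 12 = 6 pp.
Average years of schooling: 0.26 × 4.6 = 1.196 pp.
Total hours worked: 0.24 × 1.1 = 0.264 pp.
TFP growth = 10.6 − 7.46 = 3.14%.
TFP share of growth = 3.14 / 10.6 × 100 = 29.623%.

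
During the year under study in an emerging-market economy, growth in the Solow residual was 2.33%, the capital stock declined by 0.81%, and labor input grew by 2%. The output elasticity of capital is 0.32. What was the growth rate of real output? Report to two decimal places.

Labor's share = 1 − 0.32 = 0.68.
The capital stock: 0.32 × (-0.81) = -0.2592 pp.
Labor input: 0.68 × 2 = 1.36 pp.
Output growth = 2.33 + 1.1008 = 3.4308%.

Real output growth was 3.43%.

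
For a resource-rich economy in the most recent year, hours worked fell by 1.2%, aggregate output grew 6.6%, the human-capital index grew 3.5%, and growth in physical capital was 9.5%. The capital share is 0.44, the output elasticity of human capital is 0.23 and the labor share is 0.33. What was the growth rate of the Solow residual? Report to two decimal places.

Labor's share = 1 − 0.44 − 0.23 = 0.33.
Physical capital: 0.44 × 9.5 = 4.18 pp.
The human-capital index: 0.23 × 3.5 = 0.805 pp.
Hours worked: 0.33 × (-1.2) = -0.396 pp.
TFP growth = 6.6 − 4.589 = 2.011%.

2.01%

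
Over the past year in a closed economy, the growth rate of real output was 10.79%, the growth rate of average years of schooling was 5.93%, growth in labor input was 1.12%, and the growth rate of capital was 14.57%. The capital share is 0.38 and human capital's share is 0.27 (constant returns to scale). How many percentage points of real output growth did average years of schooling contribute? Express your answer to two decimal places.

1.60

Contribution = share × growth = 0.27 × 5.93 = 1.6011 pp.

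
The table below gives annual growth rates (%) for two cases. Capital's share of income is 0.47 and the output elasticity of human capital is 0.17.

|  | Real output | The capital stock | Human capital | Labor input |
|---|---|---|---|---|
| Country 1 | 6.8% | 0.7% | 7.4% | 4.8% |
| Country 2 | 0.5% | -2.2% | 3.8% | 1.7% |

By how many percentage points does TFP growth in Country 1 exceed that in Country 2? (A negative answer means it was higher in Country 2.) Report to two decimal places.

3.21 percentage points

Labor's share = 1 − 0.47 − 0.17 = 0.36.
Country 1: TFP = 6.8 − 0.329 − 1.258 − 1.728 = 3.485%.
Country 2: TFP = 0.5 + 1.034 − 0.646 − 0.612 = 0.276%.
Difference = 3.485 − (0.276) = 3.209 pp.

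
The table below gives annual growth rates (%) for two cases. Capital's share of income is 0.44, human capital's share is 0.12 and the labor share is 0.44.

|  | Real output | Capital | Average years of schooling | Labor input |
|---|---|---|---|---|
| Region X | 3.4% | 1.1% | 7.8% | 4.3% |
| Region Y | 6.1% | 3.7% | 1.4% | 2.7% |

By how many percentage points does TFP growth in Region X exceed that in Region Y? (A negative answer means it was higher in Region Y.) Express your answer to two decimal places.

-3.03 percentage points

Labor's share = 1 − 0.44 − 0.12 = 0.44.
Region X: TFP = 3.4 − 0.484 − 0.936 − 1.892 = 0.088%.
Region Y: TFP = 6.1 − 1.628 − 0.168 − 1.188 = 3.116%.
Difference = 0.088 − (3.116) = -3.028 pp.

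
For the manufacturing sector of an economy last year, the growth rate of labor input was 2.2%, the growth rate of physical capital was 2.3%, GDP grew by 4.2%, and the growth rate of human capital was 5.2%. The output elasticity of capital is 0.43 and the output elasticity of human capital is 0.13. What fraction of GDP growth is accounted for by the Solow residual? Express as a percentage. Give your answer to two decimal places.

Labor's share = 1 − 0.43 − 0.13 = 0.44.
Physical capital: 0.43 × 2.3 = 0.989 pp.
Human capital: 0.13 × 5.2 = 0.676 pp.
Labor input: 0.44 × 2.2 = 0.968 pp.
TFP growth = 4.2 − 2.633 = 1.567%.
TFP share of growth = 1.567 / 4.2 × 100 = 37.3095%.

The Solow residual accounted for 37.31% of growth.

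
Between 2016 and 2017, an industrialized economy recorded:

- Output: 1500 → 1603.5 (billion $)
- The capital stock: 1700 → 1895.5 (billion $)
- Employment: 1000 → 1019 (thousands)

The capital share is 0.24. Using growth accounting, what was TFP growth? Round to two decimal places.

Output growth = (1603.5 − 1500) / 1500 = 6.9%.
The capital stock growth = (1895.5 − 1700) / 1700 = 11.5%.
Employment growth = (1019 − 1000) / 1000 = 1.9%.
Labor's share = 1 − 0.24 = 0.76.
The capital stock: 0.24 × 11.5 = 2.76 pp.
Employment: 0.76 × 1.9 = 1.444 pp.
TFP growth = 6.9 − 4.204 = 2.696%.

TFP growth was 2.70%.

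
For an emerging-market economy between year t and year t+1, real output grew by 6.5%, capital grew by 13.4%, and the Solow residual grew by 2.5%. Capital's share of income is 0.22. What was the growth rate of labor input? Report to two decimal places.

1.35%

Labor's share = 1 − 0.22 = 0.78.
gY = gA + 0.22×13.4 + 0.78×g.
0.78×g = 6.5 − 2.5 − 2.948 = 1.052.
g = 1.052 / 0.78 = 1.3487%.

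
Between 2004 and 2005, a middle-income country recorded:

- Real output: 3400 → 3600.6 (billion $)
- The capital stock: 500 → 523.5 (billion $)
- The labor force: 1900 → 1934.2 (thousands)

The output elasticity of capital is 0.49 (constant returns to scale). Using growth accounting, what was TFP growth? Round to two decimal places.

2.68%

Real output growth = (3600.6 − 3400) / 3400 = 5.9%.
The capital stock growth = (523.5 − 500) / 500 = 4.7%.
The labor force growth = (1934.2 − 1900) / 1900 = 1.8%.
Labor's share = 1 − 0.49 = 0.51.
The capital stock: 0.49 × 4.7 = 2.303 pp.
The labor force: 0.51 × 1.8 = 0.918 pp.
TFP growth = 5.9 − 3.221 = 2.679%.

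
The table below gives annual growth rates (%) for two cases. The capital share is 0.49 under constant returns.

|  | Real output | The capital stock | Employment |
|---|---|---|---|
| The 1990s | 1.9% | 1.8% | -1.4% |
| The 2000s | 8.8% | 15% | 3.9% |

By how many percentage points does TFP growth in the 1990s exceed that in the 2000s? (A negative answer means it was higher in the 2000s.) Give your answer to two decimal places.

2.27 percentage points

Labor's share = 1 − 0.49 = 0.51.
The 1990s: TFP = 1.9 − 0.882 + 0.714 = 1.732%.
The 2000s: TFP = 8.8 − 7.35 − 1.989 = -0.539%.
Difference = 1.732 − (-0.539) = 2.271 pp.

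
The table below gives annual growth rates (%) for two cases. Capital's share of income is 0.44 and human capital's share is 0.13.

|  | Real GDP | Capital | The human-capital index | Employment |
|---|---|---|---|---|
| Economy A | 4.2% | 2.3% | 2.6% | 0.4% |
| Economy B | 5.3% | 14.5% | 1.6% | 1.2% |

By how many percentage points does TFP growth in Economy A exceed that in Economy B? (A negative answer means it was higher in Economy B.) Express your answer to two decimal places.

Labor's share = 1 − 0.44 − 0.13 = 0.43.
Economy A: TFP = 4.2 − 1.012 − 0.338 − 0.172 = 2.678%.
Economy B: TFP = 5.3 − 6.38 − 0.208 − 0.516 = -1.804%.
Difference = 2.678 − (-1.804) = 4.482 pp.

4.48 percentage points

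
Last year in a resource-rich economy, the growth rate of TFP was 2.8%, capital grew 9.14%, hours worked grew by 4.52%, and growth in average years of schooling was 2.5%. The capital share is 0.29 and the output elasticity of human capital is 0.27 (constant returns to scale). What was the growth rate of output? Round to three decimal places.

8.114%

Labor's share = 1 − 0.29 − 0.27 = 0.44.
Capital: 0.29 × 9.14 = 2.6506 pp.
Average years of schooling: 0.27 × 2.5 = 0.675 pp.
Hours worked: 0.44 × 4.52 = 1.9888 pp.
Output growth = 2.8 + 5.3144 = 8.1144%.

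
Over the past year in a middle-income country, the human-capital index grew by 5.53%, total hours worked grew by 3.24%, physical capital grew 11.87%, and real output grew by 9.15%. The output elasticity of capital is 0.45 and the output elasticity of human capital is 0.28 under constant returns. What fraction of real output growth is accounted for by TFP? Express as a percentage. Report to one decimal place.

TFP accounted for 15.1% of growth.

Labor's share = 1 − 0.45 − 0.28 = 0.27.
Physical capital: 0.45 × 11.87 = 5.3415 pp.
The human-capital index: 0.28 × 5.53 = 1.5484 pp.
Total hours worked: 0.27 × 3.24 = 0.8748 pp.
TFP growth = 9.15 − 7.7647 = 1.3853%.
TFP share of growth = 1.3853 / 9.15 × 100 = 15.14%.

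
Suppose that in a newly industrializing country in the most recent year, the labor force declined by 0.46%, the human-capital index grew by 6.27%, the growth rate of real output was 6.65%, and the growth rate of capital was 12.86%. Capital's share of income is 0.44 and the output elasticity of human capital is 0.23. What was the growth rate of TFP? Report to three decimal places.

-0.299%

Labor's share = 1 − 0.44 − 0.23 = 0.33.
Capital: 0.44 × 12.86 = 5.6584 pp.
The human-capital index: 0.23 × 6.27 = 1.4421 pp.
The labor force: 0.33 × (-0.46) = -0.1518 pp.
TFP growth = 6.65 − 6.9487 = -0.2987%.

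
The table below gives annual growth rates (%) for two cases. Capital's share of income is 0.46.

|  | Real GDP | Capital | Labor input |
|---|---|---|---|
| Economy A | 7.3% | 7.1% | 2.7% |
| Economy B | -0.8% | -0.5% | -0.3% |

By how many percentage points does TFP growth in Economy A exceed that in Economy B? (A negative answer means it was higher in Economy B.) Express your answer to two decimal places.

Labor's share = 1 − 0.46 = 0.54.
Economy A: TFP = 7.3 − 3.266 − 1.458 = 2.576%.
Economy B: TFP = -0.8 + 0.23 + 0.162 = -0.408%.
Difference = 2.576 − (-0.408) = 2.984 pp.

2.98 percentage points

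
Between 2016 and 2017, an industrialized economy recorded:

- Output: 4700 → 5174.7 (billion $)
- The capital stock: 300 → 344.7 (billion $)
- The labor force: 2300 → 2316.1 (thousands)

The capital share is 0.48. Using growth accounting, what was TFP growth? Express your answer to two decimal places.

Output growth = (5174.7 − 4700) / 4700 = 10.1%.
The capital stock growth = (344.7 − 300) / 300 = 14.9%.
The labor force growth = (2316.1 − 2300) / 2300 = 0.7%.
Labor's share = 1 − 0.48 = 0.52.
The capital stock: 0.48 × 14.9 = 7.152 pp.
The labor force: 0.52 × 0.7 = 0.364 pp.
TFP growth = 10.1 − 7.516 = 2.584%.

2.58%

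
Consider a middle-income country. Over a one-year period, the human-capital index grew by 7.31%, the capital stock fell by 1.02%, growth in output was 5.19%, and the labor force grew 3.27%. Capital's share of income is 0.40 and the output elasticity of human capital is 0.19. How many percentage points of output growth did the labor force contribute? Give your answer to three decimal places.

Labor's share = 1 − 0.4 − 0.19 = 0.41.
Contribution = share × growth = 0.41 × 3.27 = 1.3407 pp.

1.341 percentage points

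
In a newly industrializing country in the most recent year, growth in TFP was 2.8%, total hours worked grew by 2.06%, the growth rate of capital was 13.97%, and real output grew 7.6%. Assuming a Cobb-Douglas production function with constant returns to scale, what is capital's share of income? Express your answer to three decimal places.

gY = gA + α·gK + (1−α)·gL, so gY − gA − gL = α(gK − gL).
7.6 − 2.8 − 2.06 = α × (13.97 − 2.06).
2.74 = 11.91 α, so α = 0.23006.

α = 0.230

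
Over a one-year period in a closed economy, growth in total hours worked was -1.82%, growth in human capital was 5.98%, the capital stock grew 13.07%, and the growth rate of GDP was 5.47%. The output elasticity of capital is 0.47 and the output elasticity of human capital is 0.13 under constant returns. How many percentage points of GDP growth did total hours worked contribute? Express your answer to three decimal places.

Labor's share = 1 − 0.47 − 0.13 = 0.4.
Contribution = share × growth = 0.4 × (-1.82) = -0.728 pp.

-0.728 pp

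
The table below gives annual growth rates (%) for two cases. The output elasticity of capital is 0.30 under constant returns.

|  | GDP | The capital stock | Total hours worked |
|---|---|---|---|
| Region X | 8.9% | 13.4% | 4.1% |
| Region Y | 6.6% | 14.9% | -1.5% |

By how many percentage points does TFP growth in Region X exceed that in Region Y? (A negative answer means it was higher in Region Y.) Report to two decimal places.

-1.17 percentage points

Labor's share = 1 − 0.3 = 0.7.
Region X: TFP = 8.9 − 4.02 − 2.87 = 2.01%.
Region Y: TFP = 6.6 − 4.47 + 1.05 = 3.18%.
Difference = 2.01 − (3.18) = -1.17 pp.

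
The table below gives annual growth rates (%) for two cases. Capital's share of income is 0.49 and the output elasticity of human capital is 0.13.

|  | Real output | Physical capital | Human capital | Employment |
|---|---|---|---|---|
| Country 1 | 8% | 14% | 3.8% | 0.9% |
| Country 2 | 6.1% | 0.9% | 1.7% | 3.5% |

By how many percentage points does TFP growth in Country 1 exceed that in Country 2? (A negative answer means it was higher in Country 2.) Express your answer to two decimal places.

-3.80 percentage points

Labor's share = 1 − 0.49 − 0.13 = 0.38.
Country 1: TFP = 8 − 6.86 − 0.494 − 0.342 = 0.304%.
Country 2: TFP = 6.1 − 0.441 − 0.221 − 1.33 = 4.108%.
Difference = 0.304 − (4.108) = -3.804 pp.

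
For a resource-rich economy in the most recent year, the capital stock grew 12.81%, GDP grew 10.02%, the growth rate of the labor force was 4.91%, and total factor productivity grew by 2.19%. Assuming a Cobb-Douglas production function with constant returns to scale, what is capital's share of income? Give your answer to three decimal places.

gY = gA + α·gK + (1−α)·gL, so gY − gA − gL = α(gK − gL).
10.02 − 2.19 − 4.91 = α × (12.81 − 4.91).
2.92 = 7.9 α, so α = 0.36962.

0.370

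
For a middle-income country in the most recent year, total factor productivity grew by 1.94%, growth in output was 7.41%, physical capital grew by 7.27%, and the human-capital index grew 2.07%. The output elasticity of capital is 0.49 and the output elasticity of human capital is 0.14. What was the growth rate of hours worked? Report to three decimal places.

Hours worked grew 4.373%.

Labor's share = 1 − 0.49 − 0.14 = 0.37.
gY = gA + 0.49×7.27 + 0.14×2.07 + 0.37×g.
0.37×g = 7.41 − 1.94 − 3.8521 = 1.6179.
g = 1.6179 / 0.37 = 4.3727%.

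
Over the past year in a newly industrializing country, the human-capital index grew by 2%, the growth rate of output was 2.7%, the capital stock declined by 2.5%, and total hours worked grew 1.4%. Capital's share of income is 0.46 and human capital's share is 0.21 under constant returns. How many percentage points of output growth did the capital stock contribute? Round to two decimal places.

Contribution = share × growth = 0.46 × (-2.5) = -1.15 pp.

-1.15 pp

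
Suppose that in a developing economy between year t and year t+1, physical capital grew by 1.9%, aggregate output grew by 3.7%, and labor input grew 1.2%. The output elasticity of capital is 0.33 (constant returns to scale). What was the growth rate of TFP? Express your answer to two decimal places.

Labor's share = 1 − 0.33 = 0.67.
Physical capital: 0.33 × 1.9 = 0.627 pp.
Labor input: 0.67 × 1.2 = 0.804 pp.
TFP growth = 3.7 − 1.431 = 2.269%.

TFP growth was 2.27%.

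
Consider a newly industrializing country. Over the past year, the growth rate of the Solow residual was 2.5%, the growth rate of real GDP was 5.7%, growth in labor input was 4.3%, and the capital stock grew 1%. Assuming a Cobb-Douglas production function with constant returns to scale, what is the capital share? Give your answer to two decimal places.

0.33

gY = gA + α·gK + (1−α)·gL, so gY − gA − gL = α(gK − gL).
5.7 − 2.5 − 4.3 = α × (1 − 4.3).
-1.1 = -3.3 α, so α = 0.3333.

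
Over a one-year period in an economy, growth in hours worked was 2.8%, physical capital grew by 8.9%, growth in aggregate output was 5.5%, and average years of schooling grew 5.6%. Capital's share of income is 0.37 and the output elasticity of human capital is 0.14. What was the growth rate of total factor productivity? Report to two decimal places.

Total factor productivity grew 0.05%.

Labor's share = 1 − 0.37 − 0.14 = 0.49.
Physical capital: 0.37 × 8.9 = 3.293 pp.
Average years of schooling: 0.14 × 5.6 = 0.784 pp.
Hours worked: 0.49 × 2.8 = 1.372 pp.
TFP growth = 5.5 − 5.449 = 0.051%.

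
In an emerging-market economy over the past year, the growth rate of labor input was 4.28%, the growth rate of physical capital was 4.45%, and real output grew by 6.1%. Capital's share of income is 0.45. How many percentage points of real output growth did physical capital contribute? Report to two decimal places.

Contribution = share × growth = 0.45 × 4.45 = 2.0025 pp.

2.00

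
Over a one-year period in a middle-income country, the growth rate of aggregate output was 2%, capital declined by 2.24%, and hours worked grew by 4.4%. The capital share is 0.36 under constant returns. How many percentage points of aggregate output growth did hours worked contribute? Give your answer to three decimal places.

2.816 percentage points

Labor's share = 1 − 0.36 = 0.64.
Contribution = share × growth = 0.64 × 4.4 = 2.816 pp.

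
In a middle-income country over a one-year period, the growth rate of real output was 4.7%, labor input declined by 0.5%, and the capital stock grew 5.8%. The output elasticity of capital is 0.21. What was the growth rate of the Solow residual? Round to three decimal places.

Labor's share = 1 − 0.21 = 0.79.
The capital stock: 0.21 × 5.8 = 1.218 pp.
Labor input: 0.79 × (-0.5) = -0.395 pp.
TFP growth = 4.7 − 0.823 = 3.877%.

3.877%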